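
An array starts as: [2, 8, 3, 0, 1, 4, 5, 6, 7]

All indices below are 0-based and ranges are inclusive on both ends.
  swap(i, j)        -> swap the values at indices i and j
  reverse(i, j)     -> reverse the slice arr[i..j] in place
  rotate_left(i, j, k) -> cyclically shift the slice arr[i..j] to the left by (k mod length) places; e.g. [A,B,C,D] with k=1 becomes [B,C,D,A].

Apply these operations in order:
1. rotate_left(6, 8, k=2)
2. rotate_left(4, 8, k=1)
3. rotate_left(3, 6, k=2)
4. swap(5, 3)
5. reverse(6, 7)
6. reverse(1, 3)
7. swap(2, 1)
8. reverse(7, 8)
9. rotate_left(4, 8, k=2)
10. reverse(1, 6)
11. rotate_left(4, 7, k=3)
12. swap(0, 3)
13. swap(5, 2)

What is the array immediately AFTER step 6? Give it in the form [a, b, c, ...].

Answer: [2, 0, 3, 8, 5, 7, 6, 4, 1]

Derivation:
After 1 (rotate_left(6, 8, k=2)): [2, 8, 3, 0, 1, 4, 7, 5, 6]
After 2 (rotate_left(4, 8, k=1)): [2, 8, 3, 0, 4, 7, 5, 6, 1]
After 3 (rotate_left(3, 6, k=2)): [2, 8, 3, 7, 5, 0, 4, 6, 1]
After 4 (swap(5, 3)): [2, 8, 3, 0, 5, 7, 4, 6, 1]
After 5 (reverse(6, 7)): [2, 8, 3, 0, 5, 7, 6, 4, 1]
After 6 (reverse(1, 3)): [2, 0, 3, 8, 5, 7, 6, 4, 1]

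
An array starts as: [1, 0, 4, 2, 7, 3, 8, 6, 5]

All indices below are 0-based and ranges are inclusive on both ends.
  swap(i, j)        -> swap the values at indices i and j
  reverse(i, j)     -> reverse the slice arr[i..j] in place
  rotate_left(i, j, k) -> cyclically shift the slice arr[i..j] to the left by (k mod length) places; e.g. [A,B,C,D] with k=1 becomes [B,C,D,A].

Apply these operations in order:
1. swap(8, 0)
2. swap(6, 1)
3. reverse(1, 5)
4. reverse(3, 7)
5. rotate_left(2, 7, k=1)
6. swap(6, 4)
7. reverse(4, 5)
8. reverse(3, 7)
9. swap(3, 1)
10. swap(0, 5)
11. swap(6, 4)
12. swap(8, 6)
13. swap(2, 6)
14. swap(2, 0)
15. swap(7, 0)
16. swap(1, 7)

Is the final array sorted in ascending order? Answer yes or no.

Answer: yes

Derivation:
After 1 (swap(8, 0)): [5, 0, 4, 2, 7, 3, 8, 6, 1]
After 2 (swap(6, 1)): [5, 8, 4, 2, 7, 3, 0, 6, 1]
After 3 (reverse(1, 5)): [5, 3, 7, 2, 4, 8, 0, 6, 1]
After 4 (reverse(3, 7)): [5, 3, 7, 6, 0, 8, 4, 2, 1]
After 5 (rotate_left(2, 7, k=1)): [5, 3, 6, 0, 8, 4, 2, 7, 1]
After 6 (swap(6, 4)): [5, 3, 6, 0, 2, 4, 8, 7, 1]
After 7 (reverse(4, 5)): [5, 3, 6, 0, 4, 2, 8, 7, 1]
After 8 (reverse(3, 7)): [5, 3, 6, 7, 8, 2, 4, 0, 1]
After 9 (swap(3, 1)): [5, 7, 6, 3, 8, 2, 4, 0, 1]
After 10 (swap(0, 5)): [2, 7, 6, 3, 8, 5, 4, 0, 1]
After 11 (swap(6, 4)): [2, 7, 6, 3, 4, 5, 8, 0, 1]
After 12 (swap(8, 6)): [2, 7, 6, 3, 4, 5, 1, 0, 8]
After 13 (swap(2, 6)): [2, 7, 1, 3, 4, 5, 6, 0, 8]
After 14 (swap(2, 0)): [1, 7, 2, 3, 4, 5, 6, 0, 8]
After 15 (swap(7, 0)): [0, 7, 2, 3, 4, 5, 6, 1, 8]
After 16 (swap(1, 7)): [0, 1, 2, 3, 4, 5, 6, 7, 8]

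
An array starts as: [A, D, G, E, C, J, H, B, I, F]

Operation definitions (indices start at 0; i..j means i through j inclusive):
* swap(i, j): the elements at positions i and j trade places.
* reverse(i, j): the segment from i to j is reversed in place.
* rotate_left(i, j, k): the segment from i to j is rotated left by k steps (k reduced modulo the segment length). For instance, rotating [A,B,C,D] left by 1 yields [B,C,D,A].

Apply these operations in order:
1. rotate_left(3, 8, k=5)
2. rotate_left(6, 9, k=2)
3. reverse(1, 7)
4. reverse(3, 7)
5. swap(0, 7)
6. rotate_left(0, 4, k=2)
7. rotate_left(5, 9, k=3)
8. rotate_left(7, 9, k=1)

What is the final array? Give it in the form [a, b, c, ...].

Answer: [B, D, G, C, F, J, H, E, A, I]

Derivation:
After 1 (rotate_left(3, 8, k=5)): [A, D, G, I, E, C, J, H, B, F]
After 2 (rotate_left(6, 9, k=2)): [A, D, G, I, E, C, B, F, J, H]
After 3 (reverse(1, 7)): [A, F, B, C, E, I, G, D, J, H]
After 4 (reverse(3, 7)): [A, F, B, D, G, I, E, C, J, H]
After 5 (swap(0, 7)): [C, F, B, D, G, I, E, A, J, H]
After 6 (rotate_left(0, 4, k=2)): [B, D, G, C, F, I, E, A, J, H]
After 7 (rotate_left(5, 9, k=3)): [B, D, G, C, F, J, H, I, E, A]
After 8 (rotate_left(7, 9, k=1)): [B, D, G, C, F, J, H, E, A, I]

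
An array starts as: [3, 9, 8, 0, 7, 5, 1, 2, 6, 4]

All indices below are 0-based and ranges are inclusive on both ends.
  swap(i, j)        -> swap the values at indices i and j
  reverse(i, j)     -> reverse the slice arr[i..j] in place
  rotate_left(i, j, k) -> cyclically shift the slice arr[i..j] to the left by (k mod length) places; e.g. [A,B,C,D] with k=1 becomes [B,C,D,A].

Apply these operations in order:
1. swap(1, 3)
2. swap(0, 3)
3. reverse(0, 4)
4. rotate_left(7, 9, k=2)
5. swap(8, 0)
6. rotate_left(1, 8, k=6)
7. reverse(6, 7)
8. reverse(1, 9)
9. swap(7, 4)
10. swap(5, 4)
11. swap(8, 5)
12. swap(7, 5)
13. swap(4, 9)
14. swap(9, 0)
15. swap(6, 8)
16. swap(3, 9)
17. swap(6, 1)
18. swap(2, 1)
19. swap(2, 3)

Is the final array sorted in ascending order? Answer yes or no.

After 1 (swap(1, 3)): [3, 0, 8, 9, 7, 5, 1, 2, 6, 4]
After 2 (swap(0, 3)): [9, 0, 8, 3, 7, 5, 1, 2, 6, 4]
After 3 (reverse(0, 4)): [7, 3, 8, 0, 9, 5, 1, 2, 6, 4]
After 4 (rotate_left(7, 9, k=2)): [7, 3, 8, 0, 9, 5, 1, 4, 2, 6]
After 5 (swap(8, 0)): [2, 3, 8, 0, 9, 5, 1, 4, 7, 6]
After 6 (rotate_left(1, 8, k=6)): [2, 4, 7, 3, 8, 0, 9, 5, 1, 6]
After 7 (reverse(6, 7)): [2, 4, 7, 3, 8, 0, 5, 9, 1, 6]
After 8 (reverse(1, 9)): [2, 6, 1, 9, 5, 0, 8, 3, 7, 4]
After 9 (swap(7, 4)): [2, 6, 1, 9, 3, 0, 8, 5, 7, 4]
After 10 (swap(5, 4)): [2, 6, 1, 9, 0, 3, 8, 5, 7, 4]
After 11 (swap(8, 5)): [2, 6, 1, 9, 0, 7, 8, 5, 3, 4]
After 12 (swap(7, 5)): [2, 6, 1, 9, 0, 5, 8, 7, 3, 4]
After 13 (swap(4, 9)): [2, 6, 1, 9, 4, 5, 8, 7, 3, 0]
After 14 (swap(9, 0)): [0, 6, 1, 9, 4, 5, 8, 7, 3, 2]
After 15 (swap(6, 8)): [0, 6, 1, 9, 4, 5, 3, 7, 8, 2]
After 16 (swap(3, 9)): [0, 6, 1, 2, 4, 5, 3, 7, 8, 9]
After 17 (swap(6, 1)): [0, 3, 1, 2, 4, 5, 6, 7, 8, 9]
After 18 (swap(2, 1)): [0, 1, 3, 2, 4, 5, 6, 7, 8, 9]
After 19 (swap(2, 3)): [0, 1, 2, 3, 4, 5, 6, 7, 8, 9]

Answer: yes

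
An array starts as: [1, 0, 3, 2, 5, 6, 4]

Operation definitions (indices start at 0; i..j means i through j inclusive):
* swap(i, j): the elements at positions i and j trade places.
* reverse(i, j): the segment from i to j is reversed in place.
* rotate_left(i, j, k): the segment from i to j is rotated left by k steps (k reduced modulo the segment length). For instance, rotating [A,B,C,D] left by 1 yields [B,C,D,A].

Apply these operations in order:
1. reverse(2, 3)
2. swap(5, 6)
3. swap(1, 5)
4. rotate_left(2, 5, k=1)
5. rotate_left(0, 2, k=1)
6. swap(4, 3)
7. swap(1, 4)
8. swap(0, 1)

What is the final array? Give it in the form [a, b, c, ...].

Answer: [5, 4, 1, 0, 3, 2, 6]

Derivation:
After 1 (reverse(2, 3)): [1, 0, 2, 3, 5, 6, 4]
After 2 (swap(5, 6)): [1, 0, 2, 3, 5, 4, 6]
After 3 (swap(1, 5)): [1, 4, 2, 3, 5, 0, 6]
After 4 (rotate_left(2, 5, k=1)): [1, 4, 3, 5, 0, 2, 6]
After 5 (rotate_left(0, 2, k=1)): [4, 3, 1, 5, 0, 2, 6]
After 6 (swap(4, 3)): [4, 3, 1, 0, 5, 2, 6]
After 7 (swap(1, 4)): [4, 5, 1, 0, 3, 2, 6]
After 8 (swap(0, 1)): [5, 4, 1, 0, 3, 2, 6]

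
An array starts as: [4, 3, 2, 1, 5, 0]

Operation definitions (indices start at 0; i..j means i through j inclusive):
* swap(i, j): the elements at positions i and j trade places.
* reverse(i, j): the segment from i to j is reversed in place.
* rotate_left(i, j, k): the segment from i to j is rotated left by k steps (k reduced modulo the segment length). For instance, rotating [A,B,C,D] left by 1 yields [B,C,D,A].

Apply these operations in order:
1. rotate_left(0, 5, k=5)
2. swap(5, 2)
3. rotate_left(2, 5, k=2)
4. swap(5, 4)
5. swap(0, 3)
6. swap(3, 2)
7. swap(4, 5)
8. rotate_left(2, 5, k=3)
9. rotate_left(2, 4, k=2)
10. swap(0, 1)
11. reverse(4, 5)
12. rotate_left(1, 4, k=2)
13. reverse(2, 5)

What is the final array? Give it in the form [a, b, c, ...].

Answer: [4, 2, 0, 1, 3, 5]

Derivation:
After 1 (rotate_left(0, 5, k=5)): [0, 4, 3, 2, 1, 5]
After 2 (swap(5, 2)): [0, 4, 5, 2, 1, 3]
After 3 (rotate_left(2, 5, k=2)): [0, 4, 1, 3, 5, 2]
After 4 (swap(5, 4)): [0, 4, 1, 3, 2, 5]
After 5 (swap(0, 3)): [3, 4, 1, 0, 2, 5]
After 6 (swap(3, 2)): [3, 4, 0, 1, 2, 5]
After 7 (swap(4, 5)): [3, 4, 0, 1, 5, 2]
After 8 (rotate_left(2, 5, k=3)): [3, 4, 2, 0, 1, 5]
After 9 (rotate_left(2, 4, k=2)): [3, 4, 1, 2, 0, 5]
After 10 (swap(0, 1)): [4, 3, 1, 2, 0, 5]
After 11 (reverse(4, 5)): [4, 3, 1, 2, 5, 0]
After 12 (rotate_left(1, 4, k=2)): [4, 2, 5, 3, 1, 0]
After 13 (reverse(2, 5)): [4, 2, 0, 1, 3, 5]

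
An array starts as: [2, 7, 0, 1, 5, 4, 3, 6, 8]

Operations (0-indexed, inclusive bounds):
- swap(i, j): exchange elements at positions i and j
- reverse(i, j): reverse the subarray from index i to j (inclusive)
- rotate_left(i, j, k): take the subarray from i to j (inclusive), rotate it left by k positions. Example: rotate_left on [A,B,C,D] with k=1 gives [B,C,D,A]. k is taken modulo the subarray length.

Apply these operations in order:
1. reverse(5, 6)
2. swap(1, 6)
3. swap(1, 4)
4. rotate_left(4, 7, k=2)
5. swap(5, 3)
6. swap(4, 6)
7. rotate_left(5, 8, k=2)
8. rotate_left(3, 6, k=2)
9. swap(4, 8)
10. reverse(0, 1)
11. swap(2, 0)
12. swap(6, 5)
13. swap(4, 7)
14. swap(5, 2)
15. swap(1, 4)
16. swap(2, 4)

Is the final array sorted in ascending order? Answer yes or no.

After 1 (reverse(5, 6)): [2, 7, 0, 1, 5, 3, 4, 6, 8]
After 2 (swap(1, 6)): [2, 4, 0, 1, 5, 3, 7, 6, 8]
After 3 (swap(1, 4)): [2, 5, 0, 1, 4, 3, 7, 6, 8]
After 4 (rotate_left(4, 7, k=2)): [2, 5, 0, 1, 7, 6, 4, 3, 8]
After 5 (swap(5, 3)): [2, 5, 0, 6, 7, 1, 4, 3, 8]
After 6 (swap(4, 6)): [2, 5, 0, 6, 4, 1, 7, 3, 8]
After 7 (rotate_left(5, 8, k=2)): [2, 5, 0, 6, 4, 3, 8, 1, 7]
After 8 (rotate_left(3, 6, k=2)): [2, 5, 0, 3, 8, 6, 4, 1, 7]
After 9 (swap(4, 8)): [2, 5, 0, 3, 7, 6, 4, 1, 8]
After 10 (reverse(0, 1)): [5, 2, 0, 3, 7, 6, 4, 1, 8]
After 11 (swap(2, 0)): [0, 2, 5, 3, 7, 6, 4, 1, 8]
After 12 (swap(6, 5)): [0, 2, 5, 3, 7, 4, 6, 1, 8]
After 13 (swap(4, 7)): [0, 2, 5, 3, 1, 4, 6, 7, 8]
After 14 (swap(5, 2)): [0, 2, 4, 3, 1, 5, 6, 7, 8]
After 15 (swap(1, 4)): [0, 1, 4, 3, 2, 5, 6, 7, 8]
After 16 (swap(2, 4)): [0, 1, 2, 3, 4, 5, 6, 7, 8]

Answer: yes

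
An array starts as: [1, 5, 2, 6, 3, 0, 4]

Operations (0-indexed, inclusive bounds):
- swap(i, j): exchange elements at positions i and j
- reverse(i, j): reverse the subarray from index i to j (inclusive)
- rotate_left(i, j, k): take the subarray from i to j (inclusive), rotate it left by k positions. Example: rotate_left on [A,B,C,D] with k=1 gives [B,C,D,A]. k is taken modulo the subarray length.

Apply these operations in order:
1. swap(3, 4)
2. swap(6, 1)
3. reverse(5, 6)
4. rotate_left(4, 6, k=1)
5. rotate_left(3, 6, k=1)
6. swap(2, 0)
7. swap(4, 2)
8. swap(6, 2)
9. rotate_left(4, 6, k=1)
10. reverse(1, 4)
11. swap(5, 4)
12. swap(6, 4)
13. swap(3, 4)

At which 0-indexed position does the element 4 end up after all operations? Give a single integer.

Answer: 5

Derivation:
After 1 (swap(3, 4)): [1, 5, 2, 3, 6, 0, 4]
After 2 (swap(6, 1)): [1, 4, 2, 3, 6, 0, 5]
After 3 (reverse(5, 6)): [1, 4, 2, 3, 6, 5, 0]
After 4 (rotate_left(4, 6, k=1)): [1, 4, 2, 3, 5, 0, 6]
After 5 (rotate_left(3, 6, k=1)): [1, 4, 2, 5, 0, 6, 3]
After 6 (swap(2, 0)): [2, 4, 1, 5, 0, 6, 3]
After 7 (swap(4, 2)): [2, 4, 0, 5, 1, 6, 3]
After 8 (swap(6, 2)): [2, 4, 3, 5, 1, 6, 0]
After 9 (rotate_left(4, 6, k=1)): [2, 4, 3, 5, 6, 0, 1]
After 10 (reverse(1, 4)): [2, 6, 5, 3, 4, 0, 1]
After 11 (swap(5, 4)): [2, 6, 5, 3, 0, 4, 1]
After 12 (swap(6, 4)): [2, 6, 5, 3, 1, 4, 0]
After 13 (swap(3, 4)): [2, 6, 5, 1, 3, 4, 0]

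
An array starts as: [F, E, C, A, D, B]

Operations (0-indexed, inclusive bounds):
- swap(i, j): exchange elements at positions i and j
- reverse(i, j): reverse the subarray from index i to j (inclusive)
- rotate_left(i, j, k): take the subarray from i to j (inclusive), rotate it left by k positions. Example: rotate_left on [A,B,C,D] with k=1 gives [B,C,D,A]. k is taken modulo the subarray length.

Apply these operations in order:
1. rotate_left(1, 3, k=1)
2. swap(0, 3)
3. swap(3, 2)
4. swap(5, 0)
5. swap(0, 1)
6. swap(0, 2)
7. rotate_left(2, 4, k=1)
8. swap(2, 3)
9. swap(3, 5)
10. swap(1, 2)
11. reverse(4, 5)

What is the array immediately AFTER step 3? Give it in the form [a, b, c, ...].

Answer: [E, C, F, A, D, B]

Derivation:
After 1 (rotate_left(1, 3, k=1)): [F, C, A, E, D, B]
After 2 (swap(0, 3)): [E, C, A, F, D, B]
After 3 (swap(3, 2)): [E, C, F, A, D, B]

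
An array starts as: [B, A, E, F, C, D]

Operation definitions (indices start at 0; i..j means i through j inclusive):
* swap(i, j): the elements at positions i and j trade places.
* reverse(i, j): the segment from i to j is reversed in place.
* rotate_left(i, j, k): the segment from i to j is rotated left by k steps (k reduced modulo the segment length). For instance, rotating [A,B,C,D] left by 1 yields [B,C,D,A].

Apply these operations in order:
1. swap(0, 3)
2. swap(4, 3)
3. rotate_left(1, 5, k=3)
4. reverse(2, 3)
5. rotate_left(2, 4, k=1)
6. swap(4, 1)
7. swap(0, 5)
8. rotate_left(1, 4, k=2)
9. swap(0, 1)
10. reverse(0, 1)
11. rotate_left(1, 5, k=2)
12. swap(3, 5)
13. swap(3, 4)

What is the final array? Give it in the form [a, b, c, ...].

After 1 (swap(0, 3)): [F, A, E, B, C, D]
After 2 (swap(4, 3)): [F, A, E, C, B, D]
After 3 (rotate_left(1, 5, k=3)): [F, B, D, A, E, C]
After 4 (reverse(2, 3)): [F, B, A, D, E, C]
After 5 (rotate_left(2, 4, k=1)): [F, B, D, E, A, C]
After 6 (swap(4, 1)): [F, A, D, E, B, C]
After 7 (swap(0, 5)): [C, A, D, E, B, F]
After 8 (rotate_left(1, 4, k=2)): [C, E, B, A, D, F]
After 9 (swap(0, 1)): [E, C, B, A, D, F]
After 10 (reverse(0, 1)): [C, E, B, A, D, F]
After 11 (rotate_left(1, 5, k=2)): [C, A, D, F, E, B]
After 12 (swap(3, 5)): [C, A, D, B, E, F]
After 13 (swap(3, 4)): [C, A, D, E, B, F]

Answer: [C, A, D, E, B, F]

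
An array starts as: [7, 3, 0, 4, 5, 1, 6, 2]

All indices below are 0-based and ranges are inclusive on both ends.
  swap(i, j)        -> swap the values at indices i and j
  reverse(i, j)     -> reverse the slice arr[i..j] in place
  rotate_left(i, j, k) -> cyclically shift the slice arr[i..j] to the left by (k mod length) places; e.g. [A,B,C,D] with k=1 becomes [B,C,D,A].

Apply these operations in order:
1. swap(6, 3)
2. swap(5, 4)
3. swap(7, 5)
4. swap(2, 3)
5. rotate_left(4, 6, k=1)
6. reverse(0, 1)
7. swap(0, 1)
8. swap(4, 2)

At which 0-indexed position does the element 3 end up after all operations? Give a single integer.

After 1 (swap(6, 3)): [7, 3, 0, 6, 5, 1, 4, 2]
After 2 (swap(5, 4)): [7, 3, 0, 6, 1, 5, 4, 2]
After 3 (swap(7, 5)): [7, 3, 0, 6, 1, 2, 4, 5]
After 4 (swap(2, 3)): [7, 3, 6, 0, 1, 2, 4, 5]
After 5 (rotate_left(4, 6, k=1)): [7, 3, 6, 0, 2, 4, 1, 5]
After 6 (reverse(0, 1)): [3, 7, 6, 0, 2, 4, 1, 5]
After 7 (swap(0, 1)): [7, 3, 6, 0, 2, 4, 1, 5]
After 8 (swap(4, 2)): [7, 3, 2, 0, 6, 4, 1, 5]

Answer: 1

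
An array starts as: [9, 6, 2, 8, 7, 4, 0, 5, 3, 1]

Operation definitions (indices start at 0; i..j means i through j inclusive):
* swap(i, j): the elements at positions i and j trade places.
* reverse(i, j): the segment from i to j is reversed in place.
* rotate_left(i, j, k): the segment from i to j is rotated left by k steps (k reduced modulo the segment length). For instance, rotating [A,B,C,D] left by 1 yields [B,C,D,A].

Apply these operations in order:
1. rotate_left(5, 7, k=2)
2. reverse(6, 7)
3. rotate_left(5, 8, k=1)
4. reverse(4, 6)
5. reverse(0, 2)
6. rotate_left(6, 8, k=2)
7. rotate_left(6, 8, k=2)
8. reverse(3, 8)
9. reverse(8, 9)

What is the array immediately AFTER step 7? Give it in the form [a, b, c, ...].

Answer: [2, 6, 9, 8, 4, 0, 3, 5, 7, 1]

Derivation:
After 1 (rotate_left(5, 7, k=2)): [9, 6, 2, 8, 7, 5, 4, 0, 3, 1]
After 2 (reverse(6, 7)): [9, 6, 2, 8, 7, 5, 0, 4, 3, 1]
After 3 (rotate_left(5, 8, k=1)): [9, 6, 2, 8, 7, 0, 4, 3, 5, 1]
After 4 (reverse(4, 6)): [9, 6, 2, 8, 4, 0, 7, 3, 5, 1]
After 5 (reverse(0, 2)): [2, 6, 9, 8, 4, 0, 7, 3, 5, 1]
After 6 (rotate_left(6, 8, k=2)): [2, 6, 9, 8, 4, 0, 5, 7, 3, 1]
After 7 (rotate_left(6, 8, k=2)): [2, 6, 9, 8, 4, 0, 3, 5, 7, 1]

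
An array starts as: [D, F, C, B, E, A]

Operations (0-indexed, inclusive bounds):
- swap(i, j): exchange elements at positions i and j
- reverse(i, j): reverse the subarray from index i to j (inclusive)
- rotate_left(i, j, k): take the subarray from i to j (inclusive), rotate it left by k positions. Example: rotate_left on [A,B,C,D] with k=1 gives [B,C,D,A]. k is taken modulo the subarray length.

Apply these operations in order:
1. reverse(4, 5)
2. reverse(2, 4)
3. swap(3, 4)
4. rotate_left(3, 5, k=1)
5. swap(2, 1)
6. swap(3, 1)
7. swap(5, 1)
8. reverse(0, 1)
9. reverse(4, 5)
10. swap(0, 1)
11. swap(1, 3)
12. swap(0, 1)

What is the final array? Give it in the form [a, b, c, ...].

After 1 (reverse(4, 5)): [D, F, C, B, A, E]
After 2 (reverse(2, 4)): [D, F, A, B, C, E]
After 3 (swap(3, 4)): [D, F, A, C, B, E]
After 4 (rotate_left(3, 5, k=1)): [D, F, A, B, E, C]
After 5 (swap(2, 1)): [D, A, F, B, E, C]
After 6 (swap(3, 1)): [D, B, F, A, E, C]
After 7 (swap(5, 1)): [D, C, F, A, E, B]
After 8 (reverse(0, 1)): [C, D, F, A, E, B]
After 9 (reverse(4, 5)): [C, D, F, A, B, E]
After 10 (swap(0, 1)): [D, C, F, A, B, E]
After 11 (swap(1, 3)): [D, A, F, C, B, E]
After 12 (swap(0, 1)): [A, D, F, C, B, E]

Answer: [A, D, F, C, B, E]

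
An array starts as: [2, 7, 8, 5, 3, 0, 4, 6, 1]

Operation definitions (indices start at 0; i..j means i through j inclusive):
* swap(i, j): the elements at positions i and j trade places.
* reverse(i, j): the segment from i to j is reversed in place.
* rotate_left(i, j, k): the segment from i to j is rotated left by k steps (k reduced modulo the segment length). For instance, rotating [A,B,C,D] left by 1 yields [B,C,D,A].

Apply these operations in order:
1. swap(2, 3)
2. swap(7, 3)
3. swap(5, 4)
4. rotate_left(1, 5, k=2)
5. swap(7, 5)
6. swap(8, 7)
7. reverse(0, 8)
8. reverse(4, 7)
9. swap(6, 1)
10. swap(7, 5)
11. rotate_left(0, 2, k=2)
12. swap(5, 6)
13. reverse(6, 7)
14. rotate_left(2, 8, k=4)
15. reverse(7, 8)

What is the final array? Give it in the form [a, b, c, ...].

Answer: [4, 5, 0, 7, 2, 3, 8, 1, 6]

Derivation:
After 1 (swap(2, 3)): [2, 7, 5, 8, 3, 0, 4, 6, 1]
After 2 (swap(7, 3)): [2, 7, 5, 6, 3, 0, 4, 8, 1]
After 3 (swap(5, 4)): [2, 7, 5, 6, 0, 3, 4, 8, 1]
After 4 (rotate_left(1, 5, k=2)): [2, 6, 0, 3, 7, 5, 4, 8, 1]
After 5 (swap(7, 5)): [2, 6, 0, 3, 7, 8, 4, 5, 1]
After 6 (swap(8, 7)): [2, 6, 0, 3, 7, 8, 4, 1, 5]
After 7 (reverse(0, 8)): [5, 1, 4, 8, 7, 3, 0, 6, 2]
After 8 (reverse(4, 7)): [5, 1, 4, 8, 6, 0, 3, 7, 2]
After 9 (swap(6, 1)): [5, 3, 4, 8, 6, 0, 1, 7, 2]
After 10 (swap(7, 5)): [5, 3, 4, 8, 6, 7, 1, 0, 2]
After 11 (rotate_left(0, 2, k=2)): [4, 5, 3, 8, 6, 7, 1, 0, 2]
After 12 (swap(5, 6)): [4, 5, 3, 8, 6, 1, 7, 0, 2]
After 13 (reverse(6, 7)): [4, 5, 3, 8, 6, 1, 0, 7, 2]
After 14 (rotate_left(2, 8, k=4)): [4, 5, 0, 7, 2, 3, 8, 6, 1]
After 15 (reverse(7, 8)): [4, 5, 0, 7, 2, 3, 8, 1, 6]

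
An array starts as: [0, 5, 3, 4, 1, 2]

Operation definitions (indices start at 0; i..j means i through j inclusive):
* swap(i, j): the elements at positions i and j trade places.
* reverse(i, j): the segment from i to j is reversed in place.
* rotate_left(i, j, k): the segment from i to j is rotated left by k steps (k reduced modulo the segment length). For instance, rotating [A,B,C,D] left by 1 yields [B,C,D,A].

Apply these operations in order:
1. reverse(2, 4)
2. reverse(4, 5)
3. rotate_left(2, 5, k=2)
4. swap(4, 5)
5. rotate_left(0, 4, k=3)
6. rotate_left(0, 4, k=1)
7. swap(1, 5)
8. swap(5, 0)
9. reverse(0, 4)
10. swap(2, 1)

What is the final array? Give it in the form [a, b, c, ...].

Answer: [3, 5, 2, 1, 0, 4]

Derivation:
After 1 (reverse(2, 4)): [0, 5, 1, 4, 3, 2]
After 2 (reverse(4, 5)): [0, 5, 1, 4, 2, 3]
After 3 (rotate_left(2, 5, k=2)): [0, 5, 2, 3, 1, 4]
After 4 (swap(4, 5)): [0, 5, 2, 3, 4, 1]
After 5 (rotate_left(0, 4, k=3)): [3, 4, 0, 5, 2, 1]
After 6 (rotate_left(0, 4, k=1)): [4, 0, 5, 2, 3, 1]
After 7 (swap(1, 5)): [4, 1, 5, 2, 3, 0]
After 8 (swap(5, 0)): [0, 1, 5, 2, 3, 4]
After 9 (reverse(0, 4)): [3, 2, 5, 1, 0, 4]
After 10 (swap(2, 1)): [3, 5, 2, 1, 0, 4]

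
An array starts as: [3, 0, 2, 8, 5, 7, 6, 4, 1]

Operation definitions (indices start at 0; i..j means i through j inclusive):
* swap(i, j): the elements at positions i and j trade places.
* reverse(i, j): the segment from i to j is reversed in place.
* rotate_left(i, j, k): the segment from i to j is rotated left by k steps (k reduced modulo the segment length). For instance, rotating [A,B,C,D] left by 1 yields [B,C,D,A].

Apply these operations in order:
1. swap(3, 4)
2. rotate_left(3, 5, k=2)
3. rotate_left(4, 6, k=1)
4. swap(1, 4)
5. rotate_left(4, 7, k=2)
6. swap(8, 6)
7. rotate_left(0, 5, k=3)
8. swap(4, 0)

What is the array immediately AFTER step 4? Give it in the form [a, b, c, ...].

After 1 (swap(3, 4)): [3, 0, 2, 5, 8, 7, 6, 4, 1]
After 2 (rotate_left(3, 5, k=2)): [3, 0, 2, 7, 5, 8, 6, 4, 1]
After 3 (rotate_left(4, 6, k=1)): [3, 0, 2, 7, 8, 6, 5, 4, 1]
After 4 (swap(1, 4)): [3, 8, 2, 7, 0, 6, 5, 4, 1]

Answer: [3, 8, 2, 7, 0, 6, 5, 4, 1]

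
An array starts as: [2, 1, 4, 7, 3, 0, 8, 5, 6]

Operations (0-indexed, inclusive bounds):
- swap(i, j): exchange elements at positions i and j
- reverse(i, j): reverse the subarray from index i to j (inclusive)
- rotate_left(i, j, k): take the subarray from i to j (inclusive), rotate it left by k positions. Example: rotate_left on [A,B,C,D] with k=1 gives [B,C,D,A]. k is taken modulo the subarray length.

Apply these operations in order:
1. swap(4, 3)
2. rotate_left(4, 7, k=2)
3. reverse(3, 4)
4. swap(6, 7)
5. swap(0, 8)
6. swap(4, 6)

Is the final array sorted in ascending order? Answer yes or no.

After 1 (swap(4, 3)): [2, 1, 4, 3, 7, 0, 8, 5, 6]
After 2 (rotate_left(4, 7, k=2)): [2, 1, 4, 3, 8, 5, 7, 0, 6]
After 3 (reverse(3, 4)): [2, 1, 4, 8, 3, 5, 7, 0, 6]
After 4 (swap(6, 7)): [2, 1, 4, 8, 3, 5, 0, 7, 6]
After 5 (swap(0, 8)): [6, 1, 4, 8, 3, 5, 0, 7, 2]
After 6 (swap(4, 6)): [6, 1, 4, 8, 0, 5, 3, 7, 2]

Answer: no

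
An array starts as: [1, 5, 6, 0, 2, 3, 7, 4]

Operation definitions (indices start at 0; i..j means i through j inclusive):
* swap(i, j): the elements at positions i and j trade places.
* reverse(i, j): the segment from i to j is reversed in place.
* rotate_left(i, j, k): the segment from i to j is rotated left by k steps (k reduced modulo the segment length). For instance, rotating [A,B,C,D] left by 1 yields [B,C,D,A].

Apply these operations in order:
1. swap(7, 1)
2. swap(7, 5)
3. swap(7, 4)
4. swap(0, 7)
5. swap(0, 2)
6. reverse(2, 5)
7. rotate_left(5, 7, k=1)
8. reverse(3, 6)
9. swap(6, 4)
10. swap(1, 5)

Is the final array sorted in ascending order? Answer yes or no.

After 1 (swap(7, 1)): [1, 4, 6, 0, 2, 3, 7, 5]
After 2 (swap(7, 5)): [1, 4, 6, 0, 2, 5, 7, 3]
After 3 (swap(7, 4)): [1, 4, 6, 0, 3, 5, 7, 2]
After 4 (swap(0, 7)): [2, 4, 6, 0, 3, 5, 7, 1]
After 5 (swap(0, 2)): [6, 4, 2, 0, 3, 5, 7, 1]
After 6 (reverse(2, 5)): [6, 4, 5, 3, 0, 2, 7, 1]
After 7 (rotate_left(5, 7, k=1)): [6, 4, 5, 3, 0, 7, 1, 2]
After 8 (reverse(3, 6)): [6, 4, 5, 1, 7, 0, 3, 2]
After 9 (swap(6, 4)): [6, 4, 5, 1, 3, 0, 7, 2]
After 10 (swap(1, 5)): [6, 0, 5, 1, 3, 4, 7, 2]

Answer: no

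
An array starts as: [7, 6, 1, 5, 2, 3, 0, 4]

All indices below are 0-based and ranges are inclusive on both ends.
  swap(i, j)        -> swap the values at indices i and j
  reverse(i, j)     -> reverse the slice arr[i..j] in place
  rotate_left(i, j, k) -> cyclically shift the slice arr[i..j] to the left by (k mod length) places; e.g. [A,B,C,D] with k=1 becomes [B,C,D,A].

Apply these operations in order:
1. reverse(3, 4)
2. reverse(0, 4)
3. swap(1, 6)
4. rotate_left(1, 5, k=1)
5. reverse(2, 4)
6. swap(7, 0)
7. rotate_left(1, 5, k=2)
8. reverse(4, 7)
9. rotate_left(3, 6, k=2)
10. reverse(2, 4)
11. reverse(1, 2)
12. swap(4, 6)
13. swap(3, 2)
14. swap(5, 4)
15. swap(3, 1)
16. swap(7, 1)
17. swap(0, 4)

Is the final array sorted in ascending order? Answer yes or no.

After 1 (reverse(3, 4)): [7, 6, 1, 2, 5, 3, 0, 4]
After 2 (reverse(0, 4)): [5, 2, 1, 6, 7, 3, 0, 4]
After 3 (swap(1, 6)): [5, 0, 1, 6, 7, 3, 2, 4]
After 4 (rotate_left(1, 5, k=1)): [5, 1, 6, 7, 3, 0, 2, 4]
After 5 (reverse(2, 4)): [5, 1, 3, 7, 6, 0, 2, 4]
After 6 (swap(7, 0)): [4, 1, 3, 7, 6, 0, 2, 5]
After 7 (rotate_left(1, 5, k=2)): [4, 7, 6, 0, 1, 3, 2, 5]
After 8 (reverse(4, 7)): [4, 7, 6, 0, 5, 2, 3, 1]
After 9 (rotate_left(3, 6, k=2)): [4, 7, 6, 2, 3, 0, 5, 1]
After 10 (reverse(2, 4)): [4, 7, 3, 2, 6, 0, 5, 1]
After 11 (reverse(1, 2)): [4, 3, 7, 2, 6, 0, 5, 1]
After 12 (swap(4, 6)): [4, 3, 7, 2, 5, 0, 6, 1]
After 13 (swap(3, 2)): [4, 3, 2, 7, 5, 0, 6, 1]
After 14 (swap(5, 4)): [4, 3, 2, 7, 0, 5, 6, 1]
After 15 (swap(3, 1)): [4, 7, 2, 3, 0, 5, 6, 1]
After 16 (swap(7, 1)): [4, 1, 2, 3, 0, 5, 6, 7]
After 17 (swap(0, 4)): [0, 1, 2, 3, 4, 5, 6, 7]

Answer: yes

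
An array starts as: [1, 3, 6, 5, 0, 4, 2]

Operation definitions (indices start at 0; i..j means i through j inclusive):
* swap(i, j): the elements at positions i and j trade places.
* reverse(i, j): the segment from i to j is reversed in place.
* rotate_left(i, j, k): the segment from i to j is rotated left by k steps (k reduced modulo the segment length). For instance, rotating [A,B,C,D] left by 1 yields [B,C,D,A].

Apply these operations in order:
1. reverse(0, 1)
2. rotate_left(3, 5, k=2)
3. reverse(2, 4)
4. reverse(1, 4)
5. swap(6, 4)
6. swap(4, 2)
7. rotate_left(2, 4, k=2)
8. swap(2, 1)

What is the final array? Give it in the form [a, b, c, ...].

After 1 (reverse(0, 1)): [3, 1, 6, 5, 0, 4, 2]
After 2 (rotate_left(3, 5, k=2)): [3, 1, 6, 4, 5, 0, 2]
After 3 (reverse(2, 4)): [3, 1, 5, 4, 6, 0, 2]
After 4 (reverse(1, 4)): [3, 6, 4, 5, 1, 0, 2]
After 5 (swap(6, 4)): [3, 6, 4, 5, 2, 0, 1]
After 6 (swap(4, 2)): [3, 6, 2, 5, 4, 0, 1]
After 7 (rotate_left(2, 4, k=2)): [3, 6, 4, 2, 5, 0, 1]
After 8 (swap(2, 1)): [3, 4, 6, 2, 5, 0, 1]

Answer: [3, 4, 6, 2, 5, 0, 1]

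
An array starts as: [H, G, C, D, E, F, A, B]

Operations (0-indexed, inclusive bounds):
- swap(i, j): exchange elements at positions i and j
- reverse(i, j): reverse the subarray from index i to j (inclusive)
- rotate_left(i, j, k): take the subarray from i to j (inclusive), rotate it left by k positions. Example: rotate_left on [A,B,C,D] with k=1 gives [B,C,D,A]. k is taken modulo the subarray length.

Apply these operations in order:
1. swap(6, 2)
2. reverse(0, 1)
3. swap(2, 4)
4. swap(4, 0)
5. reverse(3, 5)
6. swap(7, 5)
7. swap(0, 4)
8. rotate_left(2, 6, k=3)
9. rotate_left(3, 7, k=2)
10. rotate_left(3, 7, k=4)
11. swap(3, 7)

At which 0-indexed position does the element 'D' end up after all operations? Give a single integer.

After 1 (swap(6, 2)): [H, G, A, D, E, F, C, B]
After 2 (reverse(0, 1)): [G, H, A, D, E, F, C, B]
After 3 (swap(2, 4)): [G, H, E, D, A, F, C, B]
After 4 (swap(4, 0)): [A, H, E, D, G, F, C, B]
After 5 (reverse(3, 5)): [A, H, E, F, G, D, C, B]
After 6 (swap(7, 5)): [A, H, E, F, G, B, C, D]
After 7 (swap(0, 4)): [G, H, E, F, A, B, C, D]
After 8 (rotate_left(2, 6, k=3)): [G, H, B, C, E, F, A, D]
After 9 (rotate_left(3, 7, k=2)): [G, H, B, F, A, D, C, E]
After 10 (rotate_left(3, 7, k=4)): [G, H, B, E, F, A, D, C]
After 11 (swap(3, 7)): [G, H, B, C, F, A, D, E]

Answer: 6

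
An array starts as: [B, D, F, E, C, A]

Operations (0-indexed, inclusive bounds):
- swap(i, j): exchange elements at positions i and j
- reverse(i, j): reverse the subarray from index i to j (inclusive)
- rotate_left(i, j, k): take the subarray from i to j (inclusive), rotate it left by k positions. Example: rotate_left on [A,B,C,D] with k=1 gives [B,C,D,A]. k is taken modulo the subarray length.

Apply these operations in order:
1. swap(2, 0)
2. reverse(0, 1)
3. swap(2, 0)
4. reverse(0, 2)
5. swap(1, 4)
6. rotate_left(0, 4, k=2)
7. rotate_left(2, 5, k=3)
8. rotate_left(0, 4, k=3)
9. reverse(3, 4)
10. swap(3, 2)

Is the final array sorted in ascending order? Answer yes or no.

After 1 (swap(2, 0)): [F, D, B, E, C, A]
After 2 (reverse(0, 1)): [D, F, B, E, C, A]
After 3 (swap(2, 0)): [B, F, D, E, C, A]
After 4 (reverse(0, 2)): [D, F, B, E, C, A]
After 5 (swap(1, 4)): [D, C, B, E, F, A]
After 6 (rotate_left(0, 4, k=2)): [B, E, F, D, C, A]
After 7 (rotate_left(2, 5, k=3)): [B, E, A, F, D, C]
After 8 (rotate_left(0, 4, k=3)): [F, D, B, E, A, C]
After 9 (reverse(3, 4)): [F, D, B, A, E, C]
After 10 (swap(3, 2)): [F, D, A, B, E, C]

Answer: no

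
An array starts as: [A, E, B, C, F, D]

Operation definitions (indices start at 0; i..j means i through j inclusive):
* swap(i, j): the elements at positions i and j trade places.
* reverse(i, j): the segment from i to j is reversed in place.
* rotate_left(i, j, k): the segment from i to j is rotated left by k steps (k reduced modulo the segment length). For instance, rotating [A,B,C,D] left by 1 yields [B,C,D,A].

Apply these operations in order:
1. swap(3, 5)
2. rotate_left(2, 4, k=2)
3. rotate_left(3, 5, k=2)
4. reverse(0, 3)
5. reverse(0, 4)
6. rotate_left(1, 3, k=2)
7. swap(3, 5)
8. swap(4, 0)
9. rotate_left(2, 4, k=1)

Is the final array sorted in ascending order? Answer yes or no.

Answer: no

Derivation:
After 1 (swap(3, 5)): [A, E, B, D, F, C]
After 2 (rotate_left(2, 4, k=2)): [A, E, F, B, D, C]
After 3 (rotate_left(3, 5, k=2)): [A, E, F, C, B, D]
After 4 (reverse(0, 3)): [C, F, E, A, B, D]
After 5 (reverse(0, 4)): [B, A, E, F, C, D]
After 6 (rotate_left(1, 3, k=2)): [B, F, A, E, C, D]
After 7 (swap(3, 5)): [B, F, A, D, C, E]
After 8 (swap(4, 0)): [C, F, A, D, B, E]
After 9 (rotate_left(2, 4, k=1)): [C, F, D, B, A, E]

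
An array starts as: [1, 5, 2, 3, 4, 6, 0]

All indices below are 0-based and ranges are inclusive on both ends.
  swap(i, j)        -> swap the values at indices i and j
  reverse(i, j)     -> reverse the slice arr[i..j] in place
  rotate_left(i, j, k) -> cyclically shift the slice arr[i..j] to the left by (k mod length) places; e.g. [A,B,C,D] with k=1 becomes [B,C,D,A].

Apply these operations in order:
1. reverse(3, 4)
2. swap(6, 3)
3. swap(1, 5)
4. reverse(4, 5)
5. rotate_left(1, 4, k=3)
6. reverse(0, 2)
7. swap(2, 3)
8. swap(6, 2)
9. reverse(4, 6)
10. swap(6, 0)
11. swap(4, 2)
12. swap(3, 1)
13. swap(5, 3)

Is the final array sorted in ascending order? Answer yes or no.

Answer: yes

Derivation:
After 1 (reverse(3, 4)): [1, 5, 2, 4, 3, 6, 0]
After 2 (swap(6, 3)): [1, 5, 2, 0, 3, 6, 4]
After 3 (swap(1, 5)): [1, 6, 2, 0, 3, 5, 4]
After 4 (reverse(4, 5)): [1, 6, 2, 0, 5, 3, 4]
After 5 (rotate_left(1, 4, k=3)): [1, 5, 6, 2, 0, 3, 4]
After 6 (reverse(0, 2)): [6, 5, 1, 2, 0, 3, 4]
After 7 (swap(2, 3)): [6, 5, 2, 1, 0, 3, 4]
After 8 (swap(6, 2)): [6, 5, 4, 1, 0, 3, 2]
After 9 (reverse(4, 6)): [6, 5, 4, 1, 2, 3, 0]
After 10 (swap(6, 0)): [0, 5, 4, 1, 2, 3, 6]
After 11 (swap(4, 2)): [0, 5, 2, 1, 4, 3, 6]
After 12 (swap(3, 1)): [0, 1, 2, 5, 4, 3, 6]
After 13 (swap(5, 3)): [0, 1, 2, 3, 4, 5, 6]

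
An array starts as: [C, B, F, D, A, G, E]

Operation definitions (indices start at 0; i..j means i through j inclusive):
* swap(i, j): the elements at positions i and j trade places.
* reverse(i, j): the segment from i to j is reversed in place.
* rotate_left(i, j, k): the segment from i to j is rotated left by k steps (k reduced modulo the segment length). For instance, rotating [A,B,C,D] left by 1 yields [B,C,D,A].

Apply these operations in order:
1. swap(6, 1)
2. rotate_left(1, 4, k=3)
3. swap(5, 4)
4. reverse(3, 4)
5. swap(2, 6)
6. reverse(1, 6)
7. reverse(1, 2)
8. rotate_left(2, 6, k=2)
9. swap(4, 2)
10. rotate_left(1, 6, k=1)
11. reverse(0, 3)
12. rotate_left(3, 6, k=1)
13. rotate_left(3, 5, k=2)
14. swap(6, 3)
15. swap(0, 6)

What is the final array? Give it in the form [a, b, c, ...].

Answer: [D, B, A, C, E, F, G]

Derivation:
After 1 (swap(6, 1)): [C, E, F, D, A, G, B]
After 2 (rotate_left(1, 4, k=3)): [C, A, E, F, D, G, B]
After 3 (swap(5, 4)): [C, A, E, F, G, D, B]
After 4 (reverse(3, 4)): [C, A, E, G, F, D, B]
After 5 (swap(2, 6)): [C, A, B, G, F, D, E]
After 6 (reverse(1, 6)): [C, E, D, F, G, B, A]
After 7 (reverse(1, 2)): [C, D, E, F, G, B, A]
After 8 (rotate_left(2, 6, k=2)): [C, D, G, B, A, E, F]
After 9 (swap(4, 2)): [C, D, A, B, G, E, F]
After 10 (rotate_left(1, 6, k=1)): [C, A, B, G, E, F, D]
After 11 (reverse(0, 3)): [G, B, A, C, E, F, D]
After 12 (rotate_left(3, 6, k=1)): [G, B, A, E, F, D, C]
After 13 (rotate_left(3, 5, k=2)): [G, B, A, D, E, F, C]
After 14 (swap(6, 3)): [G, B, A, C, E, F, D]
After 15 (swap(0, 6)): [D, B, A, C, E, F, G]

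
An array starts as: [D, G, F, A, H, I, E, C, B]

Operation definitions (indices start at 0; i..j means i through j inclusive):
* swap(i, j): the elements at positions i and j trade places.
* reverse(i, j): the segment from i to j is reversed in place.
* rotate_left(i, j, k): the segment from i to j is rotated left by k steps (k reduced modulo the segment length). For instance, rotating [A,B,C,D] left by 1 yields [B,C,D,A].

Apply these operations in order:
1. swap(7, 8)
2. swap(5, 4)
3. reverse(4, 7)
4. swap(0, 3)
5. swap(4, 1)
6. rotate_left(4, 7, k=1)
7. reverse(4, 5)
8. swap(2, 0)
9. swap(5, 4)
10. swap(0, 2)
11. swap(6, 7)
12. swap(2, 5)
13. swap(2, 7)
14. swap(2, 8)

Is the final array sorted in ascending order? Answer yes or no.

Answer: yes

Derivation:
After 1 (swap(7, 8)): [D, G, F, A, H, I, E, B, C]
After 2 (swap(5, 4)): [D, G, F, A, I, H, E, B, C]
After 3 (reverse(4, 7)): [D, G, F, A, B, E, H, I, C]
After 4 (swap(0, 3)): [A, G, F, D, B, E, H, I, C]
After 5 (swap(4, 1)): [A, B, F, D, G, E, H, I, C]
After 6 (rotate_left(4, 7, k=1)): [A, B, F, D, E, H, I, G, C]
After 7 (reverse(4, 5)): [A, B, F, D, H, E, I, G, C]
After 8 (swap(2, 0)): [F, B, A, D, H, E, I, G, C]
After 9 (swap(5, 4)): [F, B, A, D, E, H, I, G, C]
After 10 (swap(0, 2)): [A, B, F, D, E, H, I, G, C]
After 11 (swap(6, 7)): [A, B, F, D, E, H, G, I, C]
After 12 (swap(2, 5)): [A, B, H, D, E, F, G, I, C]
After 13 (swap(2, 7)): [A, B, I, D, E, F, G, H, C]
After 14 (swap(2, 8)): [A, B, C, D, E, F, G, H, I]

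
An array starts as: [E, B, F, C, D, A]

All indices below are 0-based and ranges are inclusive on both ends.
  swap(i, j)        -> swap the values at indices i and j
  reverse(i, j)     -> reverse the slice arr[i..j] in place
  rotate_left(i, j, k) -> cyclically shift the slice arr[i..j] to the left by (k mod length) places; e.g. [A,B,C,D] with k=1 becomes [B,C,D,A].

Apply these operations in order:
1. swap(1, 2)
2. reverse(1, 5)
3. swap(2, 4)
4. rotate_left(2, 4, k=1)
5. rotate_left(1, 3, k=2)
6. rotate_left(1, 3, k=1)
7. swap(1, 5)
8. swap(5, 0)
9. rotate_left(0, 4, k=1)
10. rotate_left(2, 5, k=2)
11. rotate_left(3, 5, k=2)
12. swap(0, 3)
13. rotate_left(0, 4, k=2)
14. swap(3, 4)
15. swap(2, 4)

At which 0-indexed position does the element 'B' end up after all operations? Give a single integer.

After 1 (swap(1, 2)): [E, F, B, C, D, A]
After 2 (reverse(1, 5)): [E, A, D, C, B, F]
After 3 (swap(2, 4)): [E, A, B, C, D, F]
After 4 (rotate_left(2, 4, k=1)): [E, A, C, D, B, F]
After 5 (rotate_left(1, 3, k=2)): [E, D, A, C, B, F]
After 6 (rotate_left(1, 3, k=1)): [E, A, C, D, B, F]
After 7 (swap(1, 5)): [E, F, C, D, B, A]
After 8 (swap(5, 0)): [A, F, C, D, B, E]
After 9 (rotate_left(0, 4, k=1)): [F, C, D, B, A, E]
After 10 (rotate_left(2, 5, k=2)): [F, C, A, E, D, B]
After 11 (rotate_left(3, 5, k=2)): [F, C, A, B, E, D]
After 12 (swap(0, 3)): [B, C, A, F, E, D]
After 13 (rotate_left(0, 4, k=2)): [A, F, E, B, C, D]
After 14 (swap(3, 4)): [A, F, E, C, B, D]
After 15 (swap(2, 4)): [A, F, B, C, E, D]

Answer: 2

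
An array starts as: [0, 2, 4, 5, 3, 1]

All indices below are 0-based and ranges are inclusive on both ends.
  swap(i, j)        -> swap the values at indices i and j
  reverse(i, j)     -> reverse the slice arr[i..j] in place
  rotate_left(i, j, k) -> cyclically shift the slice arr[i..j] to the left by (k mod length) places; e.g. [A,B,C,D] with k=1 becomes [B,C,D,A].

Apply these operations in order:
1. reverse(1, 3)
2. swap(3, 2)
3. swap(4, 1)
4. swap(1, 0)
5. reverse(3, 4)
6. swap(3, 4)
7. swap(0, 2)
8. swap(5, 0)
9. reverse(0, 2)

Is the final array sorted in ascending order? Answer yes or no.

Answer: no

Derivation:
After 1 (reverse(1, 3)): [0, 5, 4, 2, 3, 1]
After 2 (swap(3, 2)): [0, 5, 2, 4, 3, 1]
After 3 (swap(4, 1)): [0, 3, 2, 4, 5, 1]
After 4 (swap(1, 0)): [3, 0, 2, 4, 5, 1]
After 5 (reverse(3, 4)): [3, 0, 2, 5, 4, 1]
After 6 (swap(3, 4)): [3, 0, 2, 4, 5, 1]
After 7 (swap(0, 2)): [2, 0, 3, 4, 5, 1]
After 8 (swap(5, 0)): [1, 0, 3, 4, 5, 2]
After 9 (reverse(0, 2)): [3, 0, 1, 4, 5, 2]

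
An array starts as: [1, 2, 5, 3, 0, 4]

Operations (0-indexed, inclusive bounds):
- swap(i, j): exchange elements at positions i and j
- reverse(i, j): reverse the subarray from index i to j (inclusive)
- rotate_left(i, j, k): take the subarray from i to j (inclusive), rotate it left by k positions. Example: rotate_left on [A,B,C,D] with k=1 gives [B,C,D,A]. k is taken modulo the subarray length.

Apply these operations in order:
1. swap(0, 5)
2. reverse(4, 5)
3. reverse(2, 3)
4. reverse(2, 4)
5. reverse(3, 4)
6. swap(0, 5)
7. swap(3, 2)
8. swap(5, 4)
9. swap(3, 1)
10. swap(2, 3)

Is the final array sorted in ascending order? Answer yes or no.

Answer: yes

Derivation:
After 1 (swap(0, 5)): [4, 2, 5, 3, 0, 1]
After 2 (reverse(4, 5)): [4, 2, 5, 3, 1, 0]
After 3 (reverse(2, 3)): [4, 2, 3, 5, 1, 0]
After 4 (reverse(2, 4)): [4, 2, 1, 5, 3, 0]
After 5 (reverse(3, 4)): [4, 2, 1, 3, 5, 0]
After 6 (swap(0, 5)): [0, 2, 1, 3, 5, 4]
After 7 (swap(3, 2)): [0, 2, 3, 1, 5, 4]
After 8 (swap(5, 4)): [0, 2, 3, 1, 4, 5]
After 9 (swap(3, 1)): [0, 1, 3, 2, 4, 5]
After 10 (swap(2, 3)): [0, 1, 2, 3, 4, 5]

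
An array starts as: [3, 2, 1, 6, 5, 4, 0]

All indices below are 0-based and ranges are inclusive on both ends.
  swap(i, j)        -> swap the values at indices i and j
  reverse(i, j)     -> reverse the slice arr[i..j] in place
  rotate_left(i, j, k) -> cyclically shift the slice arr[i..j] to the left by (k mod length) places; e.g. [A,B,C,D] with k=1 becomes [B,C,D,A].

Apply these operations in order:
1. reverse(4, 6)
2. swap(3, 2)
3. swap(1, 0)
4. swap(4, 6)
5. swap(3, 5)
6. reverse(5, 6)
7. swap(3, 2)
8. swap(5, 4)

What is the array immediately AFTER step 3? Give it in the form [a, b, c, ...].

Answer: [2, 3, 6, 1, 0, 4, 5]

Derivation:
After 1 (reverse(4, 6)): [3, 2, 1, 6, 0, 4, 5]
After 2 (swap(3, 2)): [3, 2, 6, 1, 0, 4, 5]
After 3 (swap(1, 0)): [2, 3, 6, 1, 0, 4, 5]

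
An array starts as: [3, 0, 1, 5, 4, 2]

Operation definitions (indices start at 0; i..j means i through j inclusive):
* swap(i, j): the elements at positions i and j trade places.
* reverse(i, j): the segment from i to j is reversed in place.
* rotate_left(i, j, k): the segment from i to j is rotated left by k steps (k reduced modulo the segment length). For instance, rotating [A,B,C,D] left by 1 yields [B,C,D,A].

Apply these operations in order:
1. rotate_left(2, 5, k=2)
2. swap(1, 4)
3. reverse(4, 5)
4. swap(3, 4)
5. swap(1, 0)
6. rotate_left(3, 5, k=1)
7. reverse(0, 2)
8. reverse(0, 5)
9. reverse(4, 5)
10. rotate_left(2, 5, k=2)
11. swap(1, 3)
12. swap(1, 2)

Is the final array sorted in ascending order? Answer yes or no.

Answer: no

Derivation:
After 1 (rotate_left(2, 5, k=2)): [3, 0, 4, 2, 1, 5]
After 2 (swap(1, 4)): [3, 1, 4, 2, 0, 5]
After 3 (reverse(4, 5)): [3, 1, 4, 2, 5, 0]
After 4 (swap(3, 4)): [3, 1, 4, 5, 2, 0]
After 5 (swap(1, 0)): [1, 3, 4, 5, 2, 0]
After 6 (rotate_left(3, 5, k=1)): [1, 3, 4, 2, 0, 5]
After 7 (reverse(0, 2)): [4, 3, 1, 2, 0, 5]
After 8 (reverse(0, 5)): [5, 0, 2, 1, 3, 4]
After 9 (reverse(4, 5)): [5, 0, 2, 1, 4, 3]
After 10 (rotate_left(2, 5, k=2)): [5, 0, 4, 3, 2, 1]
After 11 (swap(1, 3)): [5, 3, 4, 0, 2, 1]
After 12 (swap(1, 2)): [5, 4, 3, 0, 2, 1]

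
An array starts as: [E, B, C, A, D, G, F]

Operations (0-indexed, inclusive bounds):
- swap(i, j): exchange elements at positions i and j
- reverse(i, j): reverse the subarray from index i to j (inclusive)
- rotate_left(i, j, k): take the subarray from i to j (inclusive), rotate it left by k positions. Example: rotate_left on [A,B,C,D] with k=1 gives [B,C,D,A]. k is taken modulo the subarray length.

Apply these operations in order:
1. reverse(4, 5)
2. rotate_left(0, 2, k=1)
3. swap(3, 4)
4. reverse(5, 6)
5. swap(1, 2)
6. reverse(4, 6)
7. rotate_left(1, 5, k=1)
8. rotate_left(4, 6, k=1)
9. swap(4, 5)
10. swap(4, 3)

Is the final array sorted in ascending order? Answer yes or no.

After 1 (reverse(4, 5)): [E, B, C, A, G, D, F]
After 2 (rotate_left(0, 2, k=1)): [B, C, E, A, G, D, F]
After 3 (swap(3, 4)): [B, C, E, G, A, D, F]
After 4 (reverse(5, 6)): [B, C, E, G, A, F, D]
After 5 (swap(1, 2)): [B, E, C, G, A, F, D]
After 6 (reverse(4, 6)): [B, E, C, G, D, F, A]
After 7 (rotate_left(1, 5, k=1)): [B, C, G, D, F, E, A]
After 8 (rotate_left(4, 6, k=1)): [B, C, G, D, E, A, F]
After 9 (swap(4, 5)): [B, C, G, D, A, E, F]
After 10 (swap(4, 3)): [B, C, G, A, D, E, F]

Answer: no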